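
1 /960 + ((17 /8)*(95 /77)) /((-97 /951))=-184296331 /7170240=-25.70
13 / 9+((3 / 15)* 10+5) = 76 / 9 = 8.44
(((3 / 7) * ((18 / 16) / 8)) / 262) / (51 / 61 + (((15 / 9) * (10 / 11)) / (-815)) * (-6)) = 2953071 / 10876412288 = 0.00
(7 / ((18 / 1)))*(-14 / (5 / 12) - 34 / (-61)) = -35273 / 2745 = -12.85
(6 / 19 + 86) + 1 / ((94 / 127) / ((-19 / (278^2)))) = 11914055593 / 138029224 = 86.32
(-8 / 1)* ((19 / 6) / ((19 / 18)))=-24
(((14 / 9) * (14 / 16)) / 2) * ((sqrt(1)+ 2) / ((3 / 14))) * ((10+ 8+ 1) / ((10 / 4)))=6517 / 90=72.41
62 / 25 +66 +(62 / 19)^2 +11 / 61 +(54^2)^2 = 4681188565727 / 550525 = 8503135.31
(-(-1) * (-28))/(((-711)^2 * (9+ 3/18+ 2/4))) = -28/4886703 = -0.00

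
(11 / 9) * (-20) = -220 / 9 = -24.44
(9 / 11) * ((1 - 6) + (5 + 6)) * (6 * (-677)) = -219348 / 11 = -19940.73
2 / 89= 0.02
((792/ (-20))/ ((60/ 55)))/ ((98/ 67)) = -24321/ 980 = -24.82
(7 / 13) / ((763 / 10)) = 10 / 1417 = 0.01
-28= -28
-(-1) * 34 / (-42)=-17 / 21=-0.81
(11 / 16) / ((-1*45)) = -11 / 720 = -0.02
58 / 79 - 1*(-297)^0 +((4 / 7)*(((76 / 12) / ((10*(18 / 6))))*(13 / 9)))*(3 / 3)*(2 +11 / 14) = 114754 / 522585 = 0.22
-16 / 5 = -3.20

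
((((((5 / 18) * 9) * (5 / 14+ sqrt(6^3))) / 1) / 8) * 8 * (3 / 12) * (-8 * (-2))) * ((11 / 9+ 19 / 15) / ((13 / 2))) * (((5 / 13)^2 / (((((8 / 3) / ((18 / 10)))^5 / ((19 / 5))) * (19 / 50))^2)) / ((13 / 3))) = 3.86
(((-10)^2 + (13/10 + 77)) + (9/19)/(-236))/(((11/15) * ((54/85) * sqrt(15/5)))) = 339782485 * sqrt(3)/2663496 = 220.96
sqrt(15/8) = sqrt(30)/4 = 1.37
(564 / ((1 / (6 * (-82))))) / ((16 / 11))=-190773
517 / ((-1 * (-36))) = 14.36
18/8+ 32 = 137/4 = 34.25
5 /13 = 0.38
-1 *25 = -25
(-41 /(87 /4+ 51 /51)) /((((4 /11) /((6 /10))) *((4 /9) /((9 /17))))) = -109593 /30940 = -3.54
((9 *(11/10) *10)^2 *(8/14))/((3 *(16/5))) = 16335/28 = 583.39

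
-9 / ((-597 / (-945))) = -2835 / 199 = -14.25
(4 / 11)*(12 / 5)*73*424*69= 102513024 / 55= 1863873.16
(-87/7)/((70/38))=-1653/245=-6.75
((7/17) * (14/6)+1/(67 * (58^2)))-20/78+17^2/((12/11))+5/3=9985350643/37358061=267.29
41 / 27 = 1.52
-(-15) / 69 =5 / 23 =0.22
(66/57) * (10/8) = 55/38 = 1.45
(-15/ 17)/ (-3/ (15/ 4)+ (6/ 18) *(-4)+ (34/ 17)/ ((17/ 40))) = -225/ 656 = -0.34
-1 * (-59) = 59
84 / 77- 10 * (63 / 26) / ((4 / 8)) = -6774 / 143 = -47.37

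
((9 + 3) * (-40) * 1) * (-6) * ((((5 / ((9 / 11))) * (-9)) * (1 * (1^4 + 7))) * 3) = -3801600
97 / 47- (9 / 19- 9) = 9457 / 893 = 10.59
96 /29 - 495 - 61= -16028 /29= -552.69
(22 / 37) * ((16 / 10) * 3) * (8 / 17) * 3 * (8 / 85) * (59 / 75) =0.30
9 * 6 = 54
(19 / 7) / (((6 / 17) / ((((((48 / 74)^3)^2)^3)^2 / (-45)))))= -0.00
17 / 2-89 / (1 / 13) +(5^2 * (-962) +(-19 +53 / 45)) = -2269469 / 90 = -25216.32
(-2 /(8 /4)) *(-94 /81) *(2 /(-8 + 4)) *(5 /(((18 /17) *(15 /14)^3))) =-1096228 /492075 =-2.23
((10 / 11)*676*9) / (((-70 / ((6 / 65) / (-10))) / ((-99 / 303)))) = -4212 / 17675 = -0.24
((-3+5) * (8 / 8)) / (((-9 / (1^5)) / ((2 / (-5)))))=4 / 45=0.09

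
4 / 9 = 0.44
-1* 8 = -8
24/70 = 12/35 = 0.34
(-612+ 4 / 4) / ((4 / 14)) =-2138.50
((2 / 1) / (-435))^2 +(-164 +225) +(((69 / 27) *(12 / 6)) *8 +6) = 6805093 / 63075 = 107.89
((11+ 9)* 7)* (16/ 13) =2240/ 13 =172.31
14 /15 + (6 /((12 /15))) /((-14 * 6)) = 709 /840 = 0.84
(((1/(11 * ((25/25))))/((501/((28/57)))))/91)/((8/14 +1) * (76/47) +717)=1316/966718617579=0.00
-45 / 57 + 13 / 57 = -32 / 57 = -0.56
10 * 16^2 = 2560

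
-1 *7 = -7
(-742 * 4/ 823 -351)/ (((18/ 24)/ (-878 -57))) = 1091485340/ 2469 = 442075.88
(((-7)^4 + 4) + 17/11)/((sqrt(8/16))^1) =26472*sqrt(2)/11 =3403.37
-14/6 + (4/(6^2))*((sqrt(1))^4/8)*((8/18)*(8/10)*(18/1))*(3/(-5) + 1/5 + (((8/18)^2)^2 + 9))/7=-22978063/10333575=-2.22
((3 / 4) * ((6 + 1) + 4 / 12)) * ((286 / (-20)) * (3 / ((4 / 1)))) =-4719 / 80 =-58.99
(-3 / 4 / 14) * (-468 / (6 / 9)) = 1053 / 28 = 37.61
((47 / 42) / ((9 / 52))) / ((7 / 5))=6110 / 1323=4.62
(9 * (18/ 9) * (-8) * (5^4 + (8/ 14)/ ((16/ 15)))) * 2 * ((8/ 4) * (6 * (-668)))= 10108817280/ 7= 1444116754.29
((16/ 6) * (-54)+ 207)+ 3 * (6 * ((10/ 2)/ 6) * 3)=108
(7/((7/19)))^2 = 361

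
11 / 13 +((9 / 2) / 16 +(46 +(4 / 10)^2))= 491789 / 10400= 47.29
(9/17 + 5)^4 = 78074896/83521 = 934.79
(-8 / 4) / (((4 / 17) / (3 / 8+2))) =-323 / 16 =-20.19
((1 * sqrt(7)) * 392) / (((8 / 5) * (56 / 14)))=245 * sqrt(7) / 4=162.05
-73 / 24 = -3.04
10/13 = 0.77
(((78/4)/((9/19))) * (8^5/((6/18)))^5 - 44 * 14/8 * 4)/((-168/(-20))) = 944803862227729917904157950/21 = 44990660106082377043055140.00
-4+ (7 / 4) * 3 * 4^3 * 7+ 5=2353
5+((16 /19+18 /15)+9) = 1524 /95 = 16.04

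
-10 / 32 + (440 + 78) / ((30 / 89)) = 368741 / 240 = 1536.42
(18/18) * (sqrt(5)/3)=sqrt(5)/3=0.75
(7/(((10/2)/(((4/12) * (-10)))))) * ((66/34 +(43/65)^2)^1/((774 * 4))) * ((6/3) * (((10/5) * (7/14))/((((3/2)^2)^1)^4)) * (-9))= 153088768/60790453425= 0.00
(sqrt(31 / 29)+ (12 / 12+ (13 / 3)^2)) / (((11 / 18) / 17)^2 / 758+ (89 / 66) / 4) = 195184242 * sqrt(899) / 1908231349+ 3860310564 / 65801081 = 61.73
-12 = -12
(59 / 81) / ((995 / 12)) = 236 / 26865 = 0.01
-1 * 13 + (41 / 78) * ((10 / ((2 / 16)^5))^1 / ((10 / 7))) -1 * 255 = 4691756 / 39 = 120301.44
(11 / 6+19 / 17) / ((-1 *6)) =-301 / 612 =-0.49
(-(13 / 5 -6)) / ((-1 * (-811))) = 17 / 4055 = 0.00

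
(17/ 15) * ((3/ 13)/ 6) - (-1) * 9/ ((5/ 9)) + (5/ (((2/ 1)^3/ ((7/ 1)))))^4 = 382.61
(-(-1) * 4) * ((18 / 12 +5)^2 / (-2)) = -169 / 2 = -84.50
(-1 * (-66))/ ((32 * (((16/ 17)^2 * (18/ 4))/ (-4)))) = -3179/ 1536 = -2.07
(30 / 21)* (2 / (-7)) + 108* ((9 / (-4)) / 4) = -11987 / 196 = -61.16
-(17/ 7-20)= 123/ 7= 17.57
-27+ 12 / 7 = -177 / 7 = -25.29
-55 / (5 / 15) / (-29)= 165 / 29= 5.69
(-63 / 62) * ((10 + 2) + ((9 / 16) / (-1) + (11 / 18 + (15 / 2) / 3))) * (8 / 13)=-14665 / 1612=-9.10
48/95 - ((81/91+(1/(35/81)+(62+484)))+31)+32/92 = -115195317/198835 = -579.35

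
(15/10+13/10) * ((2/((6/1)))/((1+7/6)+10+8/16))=7/95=0.07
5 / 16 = 0.31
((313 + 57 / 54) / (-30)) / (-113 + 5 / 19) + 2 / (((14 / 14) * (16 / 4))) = 685747 / 1156680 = 0.59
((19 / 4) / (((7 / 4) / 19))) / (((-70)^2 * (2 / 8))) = 361 / 8575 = 0.04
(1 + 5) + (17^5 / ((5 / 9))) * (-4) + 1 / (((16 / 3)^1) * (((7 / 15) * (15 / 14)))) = -408918561 / 40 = -10222964.02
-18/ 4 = -9/ 2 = -4.50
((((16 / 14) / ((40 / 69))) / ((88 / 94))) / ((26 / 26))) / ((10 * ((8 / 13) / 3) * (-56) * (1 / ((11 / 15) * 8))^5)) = -13167998272 / 103359375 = -127.40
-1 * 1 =-1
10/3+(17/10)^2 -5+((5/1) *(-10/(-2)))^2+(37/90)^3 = 456567463/729000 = 626.29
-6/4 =-3/2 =-1.50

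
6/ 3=2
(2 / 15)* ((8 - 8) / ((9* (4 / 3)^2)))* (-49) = 0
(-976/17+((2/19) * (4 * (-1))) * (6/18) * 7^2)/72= -7787/8721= -0.89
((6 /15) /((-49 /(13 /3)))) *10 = -52 /147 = -0.35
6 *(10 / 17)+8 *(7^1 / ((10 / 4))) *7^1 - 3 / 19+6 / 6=260292 / 1615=161.17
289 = 289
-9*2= -18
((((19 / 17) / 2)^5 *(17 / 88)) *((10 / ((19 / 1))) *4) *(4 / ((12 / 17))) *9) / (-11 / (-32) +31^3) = 1954815 / 51520434889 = 0.00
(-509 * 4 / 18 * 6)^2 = 4145296 / 9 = 460588.44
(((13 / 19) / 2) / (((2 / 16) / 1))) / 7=52 / 133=0.39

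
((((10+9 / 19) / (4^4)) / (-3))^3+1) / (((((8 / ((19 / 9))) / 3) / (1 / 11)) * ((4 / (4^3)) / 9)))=3107015082089 / 299800461312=10.36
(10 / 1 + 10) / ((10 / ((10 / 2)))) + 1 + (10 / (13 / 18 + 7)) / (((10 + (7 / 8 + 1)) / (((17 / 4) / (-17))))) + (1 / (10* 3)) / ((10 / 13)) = 8728033 / 792300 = 11.02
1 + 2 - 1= 2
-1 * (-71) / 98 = 71 / 98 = 0.72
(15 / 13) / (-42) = -5 / 182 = -0.03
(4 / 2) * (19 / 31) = 1.23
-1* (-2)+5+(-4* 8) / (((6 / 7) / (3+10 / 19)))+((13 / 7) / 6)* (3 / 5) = -496609 / 3990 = -124.46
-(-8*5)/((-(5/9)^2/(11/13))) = -7128/65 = -109.66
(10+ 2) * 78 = 936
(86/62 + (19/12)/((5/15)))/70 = 761/8680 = 0.09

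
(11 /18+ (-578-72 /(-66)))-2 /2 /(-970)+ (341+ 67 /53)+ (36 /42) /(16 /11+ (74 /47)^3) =-472053423763049 /2018419423020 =-233.87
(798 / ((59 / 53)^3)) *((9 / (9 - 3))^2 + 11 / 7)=908000823 / 410758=2210.55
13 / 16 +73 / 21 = 1441 / 336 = 4.29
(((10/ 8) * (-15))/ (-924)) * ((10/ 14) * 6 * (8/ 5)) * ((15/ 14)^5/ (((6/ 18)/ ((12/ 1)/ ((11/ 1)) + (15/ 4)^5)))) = 437.73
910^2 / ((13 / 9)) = 573300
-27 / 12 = -9 / 4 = -2.25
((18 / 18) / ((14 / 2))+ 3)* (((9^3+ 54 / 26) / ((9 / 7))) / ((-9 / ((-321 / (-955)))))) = -828608 / 12415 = -66.74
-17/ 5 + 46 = 213/ 5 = 42.60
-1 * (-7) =7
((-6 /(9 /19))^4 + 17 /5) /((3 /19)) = 198114083 /1215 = 163056.86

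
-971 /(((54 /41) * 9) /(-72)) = 159244 /27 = 5897.93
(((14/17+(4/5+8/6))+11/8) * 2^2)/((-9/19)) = -167903/4590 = -36.58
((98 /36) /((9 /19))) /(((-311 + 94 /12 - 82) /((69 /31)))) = -21413 /644769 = -0.03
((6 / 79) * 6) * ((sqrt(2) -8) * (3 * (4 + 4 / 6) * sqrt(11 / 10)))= 252 * sqrt(110) * (-8 + sqrt(2)) / 395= -44.07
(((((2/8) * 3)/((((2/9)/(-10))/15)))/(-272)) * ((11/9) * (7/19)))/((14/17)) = 2475/2432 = 1.02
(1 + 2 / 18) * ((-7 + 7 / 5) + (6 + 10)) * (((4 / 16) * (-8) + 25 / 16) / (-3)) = 91 / 54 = 1.69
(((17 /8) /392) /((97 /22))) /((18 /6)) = 187 /456288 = 0.00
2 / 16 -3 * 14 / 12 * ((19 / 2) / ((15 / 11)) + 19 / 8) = -7817 / 240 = -32.57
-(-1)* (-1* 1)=-1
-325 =-325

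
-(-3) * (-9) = -27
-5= -5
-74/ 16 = -37/ 8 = -4.62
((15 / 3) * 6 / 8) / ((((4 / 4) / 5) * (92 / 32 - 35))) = -150 / 257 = -0.58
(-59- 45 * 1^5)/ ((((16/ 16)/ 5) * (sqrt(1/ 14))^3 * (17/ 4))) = -29120 * sqrt(14)/ 17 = -6409.24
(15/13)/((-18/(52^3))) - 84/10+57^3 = 2642569/15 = 176171.27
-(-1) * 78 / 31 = 78 / 31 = 2.52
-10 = -10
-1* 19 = -19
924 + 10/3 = 2782/3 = 927.33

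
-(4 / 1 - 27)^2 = -529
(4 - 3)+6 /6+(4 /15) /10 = 152 /75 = 2.03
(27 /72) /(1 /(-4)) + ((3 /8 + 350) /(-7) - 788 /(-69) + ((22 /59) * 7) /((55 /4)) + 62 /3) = -7324407 /379960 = -19.28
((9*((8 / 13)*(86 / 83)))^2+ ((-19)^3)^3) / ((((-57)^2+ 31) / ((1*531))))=-39897879528209782725 / 763742096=-52239990092.43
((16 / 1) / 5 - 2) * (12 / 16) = 9 / 10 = 0.90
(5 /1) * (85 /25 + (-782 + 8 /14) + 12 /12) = -27196 /7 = -3885.14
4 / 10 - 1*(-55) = 277 / 5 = 55.40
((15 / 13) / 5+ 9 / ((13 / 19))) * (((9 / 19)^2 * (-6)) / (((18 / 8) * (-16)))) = 2349 / 4693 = 0.50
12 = 12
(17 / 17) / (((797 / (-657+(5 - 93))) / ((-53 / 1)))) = 39485 / 797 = 49.54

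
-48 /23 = -2.09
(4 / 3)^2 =16 / 9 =1.78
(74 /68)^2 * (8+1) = 12321 /1156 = 10.66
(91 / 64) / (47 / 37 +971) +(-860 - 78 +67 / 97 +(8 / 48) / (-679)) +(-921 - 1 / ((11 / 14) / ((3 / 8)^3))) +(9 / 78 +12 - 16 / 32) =-25536680501357 / 13827830016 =-1846.76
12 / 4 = 3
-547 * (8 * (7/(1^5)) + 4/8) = -61811/2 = -30905.50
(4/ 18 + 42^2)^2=252110884/ 81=3112480.05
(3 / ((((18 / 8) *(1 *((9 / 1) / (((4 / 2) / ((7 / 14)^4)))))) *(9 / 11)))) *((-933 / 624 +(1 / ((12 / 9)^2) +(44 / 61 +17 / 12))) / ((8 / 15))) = 2523290 / 192699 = 13.09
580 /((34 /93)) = 26970 /17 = 1586.47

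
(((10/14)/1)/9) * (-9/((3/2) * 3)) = -10/63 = -0.16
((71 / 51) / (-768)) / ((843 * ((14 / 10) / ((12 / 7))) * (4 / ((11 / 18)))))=-0.00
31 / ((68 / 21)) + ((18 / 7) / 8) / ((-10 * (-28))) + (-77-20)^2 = 1255307633 / 133280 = 9418.57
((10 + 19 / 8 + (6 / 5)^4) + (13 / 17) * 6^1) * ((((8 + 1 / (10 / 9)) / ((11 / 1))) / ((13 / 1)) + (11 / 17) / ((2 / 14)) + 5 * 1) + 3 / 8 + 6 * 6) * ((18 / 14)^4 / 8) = 47453856823599327 / 158761803200000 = 298.90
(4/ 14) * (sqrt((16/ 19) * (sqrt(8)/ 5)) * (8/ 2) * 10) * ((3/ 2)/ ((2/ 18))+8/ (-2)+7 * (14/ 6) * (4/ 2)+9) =9824 * 2^(3/ 4) * sqrt(95)/ 399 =403.60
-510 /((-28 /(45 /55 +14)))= 41565 /154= 269.90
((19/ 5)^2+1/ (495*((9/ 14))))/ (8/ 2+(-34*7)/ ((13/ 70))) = -4182373/ 369943200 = -0.01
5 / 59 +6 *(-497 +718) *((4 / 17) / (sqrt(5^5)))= 5 / 59 +312 *sqrt(5) / 125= 5.67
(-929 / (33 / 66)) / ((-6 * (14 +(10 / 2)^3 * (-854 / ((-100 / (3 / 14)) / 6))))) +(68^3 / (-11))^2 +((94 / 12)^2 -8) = 9869743702645381 / 12079188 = 817086686.84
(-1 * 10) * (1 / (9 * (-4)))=5 / 18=0.28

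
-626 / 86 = -313 / 43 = -7.28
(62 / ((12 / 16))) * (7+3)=2480 / 3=826.67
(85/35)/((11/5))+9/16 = 2053/1232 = 1.67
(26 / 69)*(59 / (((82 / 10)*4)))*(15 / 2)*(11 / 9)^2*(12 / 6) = 2320175 / 152766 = 15.19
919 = 919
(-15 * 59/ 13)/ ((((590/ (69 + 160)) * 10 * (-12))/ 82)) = 9389/ 520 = 18.06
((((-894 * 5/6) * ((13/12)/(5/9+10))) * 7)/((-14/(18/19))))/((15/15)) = 52299/1444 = 36.22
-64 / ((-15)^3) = 64 / 3375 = 0.02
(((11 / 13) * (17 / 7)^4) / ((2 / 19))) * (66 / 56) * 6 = 1728133011 / 873964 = 1977.35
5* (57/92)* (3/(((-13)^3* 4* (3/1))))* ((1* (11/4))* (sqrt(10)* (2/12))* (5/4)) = -5225* sqrt(10)/25871872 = -0.00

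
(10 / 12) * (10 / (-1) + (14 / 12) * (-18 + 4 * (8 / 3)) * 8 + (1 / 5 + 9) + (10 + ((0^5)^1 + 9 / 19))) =-50249 / 1026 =-48.98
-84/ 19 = -4.42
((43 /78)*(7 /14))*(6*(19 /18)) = 817 /468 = 1.75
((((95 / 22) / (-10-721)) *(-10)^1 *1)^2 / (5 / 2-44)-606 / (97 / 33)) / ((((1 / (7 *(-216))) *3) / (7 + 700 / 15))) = 2902820059448205792 / 520558989731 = 5576351.80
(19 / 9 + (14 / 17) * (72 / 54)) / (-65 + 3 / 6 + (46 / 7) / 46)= -6874 / 137853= -0.05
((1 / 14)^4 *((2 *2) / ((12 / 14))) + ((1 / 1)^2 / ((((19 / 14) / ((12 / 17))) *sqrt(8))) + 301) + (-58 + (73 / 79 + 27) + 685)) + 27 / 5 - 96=42 *sqrt(2) / 323 + 2813722691 / 3251640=865.51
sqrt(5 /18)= sqrt(10) /6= 0.53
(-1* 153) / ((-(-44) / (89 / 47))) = -13617 / 2068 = -6.58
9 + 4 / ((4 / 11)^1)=20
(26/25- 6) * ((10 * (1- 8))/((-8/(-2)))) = 434/5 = 86.80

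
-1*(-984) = 984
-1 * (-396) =396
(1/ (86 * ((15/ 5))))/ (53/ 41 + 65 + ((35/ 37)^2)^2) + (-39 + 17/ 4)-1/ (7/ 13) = -681684280092761/ 18621648745476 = -36.61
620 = 620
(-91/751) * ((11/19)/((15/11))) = -11011/214035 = -0.05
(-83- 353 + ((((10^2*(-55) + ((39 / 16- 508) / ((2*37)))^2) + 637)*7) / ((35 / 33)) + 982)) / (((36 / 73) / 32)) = -1776188377647 / 876160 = -2027242.03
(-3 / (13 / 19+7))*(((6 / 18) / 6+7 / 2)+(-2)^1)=-133 / 219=-0.61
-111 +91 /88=-109.97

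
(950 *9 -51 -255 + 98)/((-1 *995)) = -8342/995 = -8.38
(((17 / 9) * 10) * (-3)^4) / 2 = 765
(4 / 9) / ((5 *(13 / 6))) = 0.04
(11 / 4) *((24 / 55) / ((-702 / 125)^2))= 3125 / 82134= 0.04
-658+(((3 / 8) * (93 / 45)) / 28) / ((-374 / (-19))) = -275622451 / 418880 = -658.00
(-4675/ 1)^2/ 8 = 21855625/ 8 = 2731953.12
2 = 2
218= 218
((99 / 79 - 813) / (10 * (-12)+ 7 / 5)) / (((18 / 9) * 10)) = 16032 / 46847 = 0.34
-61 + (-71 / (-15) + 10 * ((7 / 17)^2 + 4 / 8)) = -214891 / 4335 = -49.57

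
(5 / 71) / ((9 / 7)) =35 / 639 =0.05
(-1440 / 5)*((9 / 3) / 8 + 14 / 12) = -444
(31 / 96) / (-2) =-0.16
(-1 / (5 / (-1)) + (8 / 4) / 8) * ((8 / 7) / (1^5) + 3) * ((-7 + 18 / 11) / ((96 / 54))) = -138591 / 24640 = -5.62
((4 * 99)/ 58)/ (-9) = -22/ 29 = -0.76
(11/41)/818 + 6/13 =201371/435994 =0.46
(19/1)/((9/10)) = 21.11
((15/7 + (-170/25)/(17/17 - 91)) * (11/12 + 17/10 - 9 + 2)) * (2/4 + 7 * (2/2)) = -459461/6300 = -72.93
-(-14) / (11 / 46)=644 / 11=58.55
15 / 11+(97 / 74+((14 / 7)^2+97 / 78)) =125683 / 15873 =7.92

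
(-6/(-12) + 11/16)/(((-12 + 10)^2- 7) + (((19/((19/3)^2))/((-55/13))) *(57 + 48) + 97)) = 3971/275024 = 0.01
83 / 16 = 5.19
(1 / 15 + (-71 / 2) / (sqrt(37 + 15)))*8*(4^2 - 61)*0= 0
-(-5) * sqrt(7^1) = 5 * sqrt(7) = 13.23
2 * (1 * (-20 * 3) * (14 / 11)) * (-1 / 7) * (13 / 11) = 3120 / 121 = 25.79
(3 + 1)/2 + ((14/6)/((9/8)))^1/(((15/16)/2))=2602/405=6.42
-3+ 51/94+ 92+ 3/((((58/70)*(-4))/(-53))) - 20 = 640701/5452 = 117.52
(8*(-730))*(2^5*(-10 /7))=1868800 /7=266971.43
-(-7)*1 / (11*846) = 7 / 9306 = 0.00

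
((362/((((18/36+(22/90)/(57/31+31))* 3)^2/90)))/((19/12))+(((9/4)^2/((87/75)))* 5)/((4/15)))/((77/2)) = 6098380502367375/26201776507808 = 232.75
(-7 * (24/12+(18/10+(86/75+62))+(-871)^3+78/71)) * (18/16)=36945651684207/7100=5203612913.27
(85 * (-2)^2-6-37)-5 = 292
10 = 10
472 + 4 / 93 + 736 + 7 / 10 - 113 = 1019041 / 930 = 1095.74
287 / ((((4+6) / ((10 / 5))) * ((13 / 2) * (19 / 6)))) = 3444 / 1235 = 2.79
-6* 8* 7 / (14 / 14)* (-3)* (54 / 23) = 54432 / 23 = 2366.61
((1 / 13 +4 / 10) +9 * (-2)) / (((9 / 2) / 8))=-18224 / 585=-31.15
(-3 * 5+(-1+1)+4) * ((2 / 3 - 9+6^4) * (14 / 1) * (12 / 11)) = -216328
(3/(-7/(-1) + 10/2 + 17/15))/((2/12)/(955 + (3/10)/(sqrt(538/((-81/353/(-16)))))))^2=2088585 * sqrt(189914)/37413058 + 22447538534219049/2993044640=7499925.34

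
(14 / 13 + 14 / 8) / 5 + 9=2487 / 260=9.57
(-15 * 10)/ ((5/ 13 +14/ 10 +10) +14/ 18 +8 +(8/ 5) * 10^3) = -87750/ 948029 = -0.09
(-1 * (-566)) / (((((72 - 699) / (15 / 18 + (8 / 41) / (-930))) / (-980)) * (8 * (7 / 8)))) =83907236 / 796917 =105.29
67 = 67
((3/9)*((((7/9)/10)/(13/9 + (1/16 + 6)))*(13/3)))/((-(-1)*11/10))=1456/107019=0.01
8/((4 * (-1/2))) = -4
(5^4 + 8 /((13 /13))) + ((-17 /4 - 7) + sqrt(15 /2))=sqrt(30) /2 + 2487 /4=624.49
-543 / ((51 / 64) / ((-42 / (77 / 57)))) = 3961728 / 187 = 21185.71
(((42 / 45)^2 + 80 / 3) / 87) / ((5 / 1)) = 6196 / 97875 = 0.06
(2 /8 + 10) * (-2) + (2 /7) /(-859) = -246537 /12026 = -20.50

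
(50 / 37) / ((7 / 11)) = 550 / 259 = 2.12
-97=-97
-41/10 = -4.10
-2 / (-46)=1 / 23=0.04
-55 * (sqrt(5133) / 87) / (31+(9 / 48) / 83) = -73040 * sqrt(5133) / 3581877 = -1.46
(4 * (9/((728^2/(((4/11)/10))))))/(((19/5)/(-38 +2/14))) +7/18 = 339201419/872287416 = 0.39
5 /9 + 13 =122 /9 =13.56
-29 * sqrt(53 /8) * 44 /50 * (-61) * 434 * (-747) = -3154284441 * sqrt(106) /25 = -1299013838.56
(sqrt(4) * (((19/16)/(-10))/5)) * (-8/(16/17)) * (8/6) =323/600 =0.54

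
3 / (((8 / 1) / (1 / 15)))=1 / 40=0.02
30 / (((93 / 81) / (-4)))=-3240 / 31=-104.52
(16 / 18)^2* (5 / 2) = 1.98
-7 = -7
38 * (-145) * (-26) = 143260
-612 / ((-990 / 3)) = 102 / 55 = 1.85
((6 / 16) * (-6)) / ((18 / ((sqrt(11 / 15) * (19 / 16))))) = -19 * sqrt(165) / 1920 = -0.13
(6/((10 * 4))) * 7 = 21/20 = 1.05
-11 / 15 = -0.73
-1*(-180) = 180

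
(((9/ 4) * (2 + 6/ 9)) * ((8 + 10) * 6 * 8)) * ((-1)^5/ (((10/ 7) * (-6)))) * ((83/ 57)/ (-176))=-5229/ 1045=-5.00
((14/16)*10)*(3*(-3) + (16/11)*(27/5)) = -441/44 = -10.02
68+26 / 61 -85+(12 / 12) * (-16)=-1987 / 61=-32.57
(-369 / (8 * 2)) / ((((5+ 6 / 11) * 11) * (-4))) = 369 / 3904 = 0.09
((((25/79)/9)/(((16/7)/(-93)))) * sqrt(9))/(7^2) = -775/8848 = -0.09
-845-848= -1693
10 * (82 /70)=82 /7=11.71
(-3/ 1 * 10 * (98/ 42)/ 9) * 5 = -350/ 9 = -38.89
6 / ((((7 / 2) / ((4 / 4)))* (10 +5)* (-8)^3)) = -0.00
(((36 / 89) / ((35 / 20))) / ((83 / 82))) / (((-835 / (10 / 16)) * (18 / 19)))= -1558 / 8635403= -0.00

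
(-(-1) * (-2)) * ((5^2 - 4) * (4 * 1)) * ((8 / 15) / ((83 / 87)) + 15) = -1084776 / 415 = -2613.92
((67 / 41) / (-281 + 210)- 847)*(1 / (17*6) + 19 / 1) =-2390480638 / 148461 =-16101.74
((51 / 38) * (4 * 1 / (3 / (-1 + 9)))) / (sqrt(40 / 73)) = 68 * sqrt(730) / 95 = 19.34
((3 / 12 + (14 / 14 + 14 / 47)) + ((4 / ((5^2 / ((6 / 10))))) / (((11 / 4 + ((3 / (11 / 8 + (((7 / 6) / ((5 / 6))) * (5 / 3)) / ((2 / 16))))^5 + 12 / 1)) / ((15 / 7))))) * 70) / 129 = 1201432553577555943 / 61401066609767318540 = 0.02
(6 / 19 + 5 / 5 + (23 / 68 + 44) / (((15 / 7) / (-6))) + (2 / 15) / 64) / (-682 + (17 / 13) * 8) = 0.18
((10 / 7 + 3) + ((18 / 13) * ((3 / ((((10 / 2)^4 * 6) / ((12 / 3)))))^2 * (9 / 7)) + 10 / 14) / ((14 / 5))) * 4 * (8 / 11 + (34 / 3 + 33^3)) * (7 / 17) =368686214208558 / 1329453125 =277321.71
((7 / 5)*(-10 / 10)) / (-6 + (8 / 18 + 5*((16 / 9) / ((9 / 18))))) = -63 / 550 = -0.11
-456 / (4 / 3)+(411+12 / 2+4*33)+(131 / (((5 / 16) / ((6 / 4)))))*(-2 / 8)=249 / 5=49.80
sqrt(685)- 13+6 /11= -137 /11+sqrt(685)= 13.72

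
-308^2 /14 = -6776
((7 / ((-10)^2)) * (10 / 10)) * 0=0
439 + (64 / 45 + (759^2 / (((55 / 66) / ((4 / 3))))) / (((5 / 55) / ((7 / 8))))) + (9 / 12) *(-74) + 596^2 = 830452349 / 90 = 9227248.32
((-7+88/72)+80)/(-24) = -167/54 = -3.09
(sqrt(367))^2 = 367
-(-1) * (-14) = -14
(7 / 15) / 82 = 7 / 1230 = 0.01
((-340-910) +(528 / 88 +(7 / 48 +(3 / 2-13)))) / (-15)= 60257 / 720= 83.69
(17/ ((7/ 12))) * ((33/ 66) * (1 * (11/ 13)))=1122/ 91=12.33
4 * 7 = 28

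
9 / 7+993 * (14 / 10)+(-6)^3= 41142 / 35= 1175.49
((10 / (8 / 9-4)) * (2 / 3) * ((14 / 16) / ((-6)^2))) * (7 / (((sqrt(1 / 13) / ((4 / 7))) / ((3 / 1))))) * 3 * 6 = -45 * sqrt(13) / 4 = -40.56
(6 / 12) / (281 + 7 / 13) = 13 / 7320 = 0.00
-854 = -854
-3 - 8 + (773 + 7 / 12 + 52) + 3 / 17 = 166211 / 204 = 814.76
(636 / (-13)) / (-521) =636 / 6773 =0.09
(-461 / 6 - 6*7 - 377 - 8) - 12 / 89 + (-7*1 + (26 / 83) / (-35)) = -792663469 / 1551270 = -510.98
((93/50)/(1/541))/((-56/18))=-452817/1400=-323.44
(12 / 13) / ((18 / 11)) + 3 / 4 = 205 / 156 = 1.31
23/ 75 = 0.31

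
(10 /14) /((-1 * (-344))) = 5 /2408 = 0.00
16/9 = 1.78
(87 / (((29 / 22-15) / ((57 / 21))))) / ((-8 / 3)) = 54549 / 8428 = 6.47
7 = 7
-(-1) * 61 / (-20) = -61 / 20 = -3.05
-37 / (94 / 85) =-3145 / 94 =-33.46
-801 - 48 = -849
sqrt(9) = 3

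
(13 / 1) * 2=26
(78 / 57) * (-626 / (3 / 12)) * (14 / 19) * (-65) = 59244640 / 361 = 164112.58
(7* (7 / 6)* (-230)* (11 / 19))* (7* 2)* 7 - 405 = -6097615 / 57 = -106975.70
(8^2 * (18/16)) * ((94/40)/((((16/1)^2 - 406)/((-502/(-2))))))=-35391/125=-283.13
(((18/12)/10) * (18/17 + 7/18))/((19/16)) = 886/4845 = 0.18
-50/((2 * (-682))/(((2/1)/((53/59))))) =1475/18073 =0.08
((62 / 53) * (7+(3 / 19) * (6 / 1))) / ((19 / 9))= 84258 / 19133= 4.40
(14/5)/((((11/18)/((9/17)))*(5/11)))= 2268/425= 5.34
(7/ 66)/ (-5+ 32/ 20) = -0.03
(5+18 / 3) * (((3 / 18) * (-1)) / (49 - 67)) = 11 / 108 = 0.10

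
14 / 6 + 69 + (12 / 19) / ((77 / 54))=71.78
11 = 11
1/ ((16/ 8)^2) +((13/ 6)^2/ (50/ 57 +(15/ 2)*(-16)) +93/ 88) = 567977/ 448140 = 1.27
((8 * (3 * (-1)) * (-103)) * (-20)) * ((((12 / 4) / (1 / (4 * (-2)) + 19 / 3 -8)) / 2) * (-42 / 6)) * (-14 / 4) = 43606080 / 43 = 1014094.88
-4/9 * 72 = -32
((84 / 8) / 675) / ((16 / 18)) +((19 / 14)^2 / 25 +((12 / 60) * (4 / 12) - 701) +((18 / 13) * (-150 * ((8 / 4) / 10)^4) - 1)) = -536742163 / 764400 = -702.17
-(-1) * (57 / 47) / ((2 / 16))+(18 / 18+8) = 879 / 47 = 18.70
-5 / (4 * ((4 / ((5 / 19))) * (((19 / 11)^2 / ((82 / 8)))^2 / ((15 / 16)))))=-0.91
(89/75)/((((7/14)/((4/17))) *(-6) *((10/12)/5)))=-712/1275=-0.56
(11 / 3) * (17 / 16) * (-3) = -187 / 16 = -11.69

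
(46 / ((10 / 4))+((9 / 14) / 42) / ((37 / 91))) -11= 38527 / 5180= 7.44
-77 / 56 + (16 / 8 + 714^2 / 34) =119957 / 8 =14994.62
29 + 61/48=1453/48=30.27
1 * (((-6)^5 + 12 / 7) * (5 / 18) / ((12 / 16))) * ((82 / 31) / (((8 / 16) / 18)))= -59499200 / 217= -274189.86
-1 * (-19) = 19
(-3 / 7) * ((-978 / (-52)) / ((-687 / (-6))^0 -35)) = 1467 / 6188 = 0.24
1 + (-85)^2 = 7226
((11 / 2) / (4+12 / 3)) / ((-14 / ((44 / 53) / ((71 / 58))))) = -3509 / 105364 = -0.03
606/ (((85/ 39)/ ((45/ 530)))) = 106353/ 4505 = 23.61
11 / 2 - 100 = -189 / 2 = -94.50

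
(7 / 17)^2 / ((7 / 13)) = 91 / 289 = 0.31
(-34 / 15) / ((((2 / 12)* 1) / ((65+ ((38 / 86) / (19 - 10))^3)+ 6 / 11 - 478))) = 5609.38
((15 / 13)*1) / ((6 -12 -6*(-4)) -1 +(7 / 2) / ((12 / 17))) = 0.05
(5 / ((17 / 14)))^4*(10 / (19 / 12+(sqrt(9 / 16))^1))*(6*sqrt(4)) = 1234800000 / 83521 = 14784.31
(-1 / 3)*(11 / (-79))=0.05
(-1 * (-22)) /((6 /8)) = 88 /3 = 29.33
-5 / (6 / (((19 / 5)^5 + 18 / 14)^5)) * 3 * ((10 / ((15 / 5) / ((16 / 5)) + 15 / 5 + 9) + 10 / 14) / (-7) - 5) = 8337968144892584798855147580260761794016 / 2032201302051544189453125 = 4102924319788228.78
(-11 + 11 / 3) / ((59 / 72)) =-528 / 59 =-8.95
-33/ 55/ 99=-1/ 165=-0.01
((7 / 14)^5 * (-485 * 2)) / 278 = -485 / 4448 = -0.11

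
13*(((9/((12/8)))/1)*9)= 702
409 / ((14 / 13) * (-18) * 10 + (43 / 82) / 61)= -26595634 / 12604481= -2.11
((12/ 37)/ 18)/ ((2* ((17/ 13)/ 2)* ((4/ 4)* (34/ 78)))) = 338/ 10693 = 0.03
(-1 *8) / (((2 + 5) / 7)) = -8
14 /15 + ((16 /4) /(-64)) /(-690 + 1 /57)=8810551 /9438960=0.93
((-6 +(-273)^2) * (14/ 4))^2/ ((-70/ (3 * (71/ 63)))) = -131437034853/ 40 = -3285925871.32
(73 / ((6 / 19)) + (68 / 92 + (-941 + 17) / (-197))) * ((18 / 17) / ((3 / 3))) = 1135077 / 4531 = 250.51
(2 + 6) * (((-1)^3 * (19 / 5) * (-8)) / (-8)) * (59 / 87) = -8968 / 435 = -20.62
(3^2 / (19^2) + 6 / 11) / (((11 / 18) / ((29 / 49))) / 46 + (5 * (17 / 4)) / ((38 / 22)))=27193590 / 587608307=0.05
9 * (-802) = -7218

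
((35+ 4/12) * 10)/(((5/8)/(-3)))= -1696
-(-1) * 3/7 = 0.43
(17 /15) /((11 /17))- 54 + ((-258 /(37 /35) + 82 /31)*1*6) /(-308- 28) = -63507029 /1324785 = -47.94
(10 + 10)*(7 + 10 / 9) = 1460 / 9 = 162.22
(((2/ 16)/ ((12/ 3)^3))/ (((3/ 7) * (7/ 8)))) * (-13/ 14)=-13/ 2688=-0.00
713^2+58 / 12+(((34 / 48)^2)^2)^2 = 55959416398781569 / 110075314176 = 508373.90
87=87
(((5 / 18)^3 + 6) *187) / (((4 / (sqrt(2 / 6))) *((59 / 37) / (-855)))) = -23082579685 *sqrt(3) / 458784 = -87143.84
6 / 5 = 1.20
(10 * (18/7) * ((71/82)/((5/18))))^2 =529184016/82369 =6424.55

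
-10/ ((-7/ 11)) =110/ 7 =15.71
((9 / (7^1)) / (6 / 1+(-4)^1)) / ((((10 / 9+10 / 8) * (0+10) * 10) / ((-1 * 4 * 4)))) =-648 / 14875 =-0.04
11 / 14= 0.79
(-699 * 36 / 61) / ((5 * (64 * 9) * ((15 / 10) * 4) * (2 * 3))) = -233 / 58560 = -0.00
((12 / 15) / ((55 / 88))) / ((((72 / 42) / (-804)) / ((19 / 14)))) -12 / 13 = -265084 / 325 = -815.64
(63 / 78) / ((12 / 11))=77 / 104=0.74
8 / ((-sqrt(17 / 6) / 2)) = -16 * sqrt(102) / 17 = -9.51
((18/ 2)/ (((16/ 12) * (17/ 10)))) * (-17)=-67.50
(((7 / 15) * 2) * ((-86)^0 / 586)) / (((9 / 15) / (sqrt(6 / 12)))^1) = 7 * sqrt(2) / 5274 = 0.00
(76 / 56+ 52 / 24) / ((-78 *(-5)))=37 / 4095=0.01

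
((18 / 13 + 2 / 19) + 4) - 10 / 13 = 1166 / 247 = 4.72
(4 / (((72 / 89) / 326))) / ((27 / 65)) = 942955 / 243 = 3880.47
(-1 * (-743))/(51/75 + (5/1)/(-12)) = 222900/79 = 2821.52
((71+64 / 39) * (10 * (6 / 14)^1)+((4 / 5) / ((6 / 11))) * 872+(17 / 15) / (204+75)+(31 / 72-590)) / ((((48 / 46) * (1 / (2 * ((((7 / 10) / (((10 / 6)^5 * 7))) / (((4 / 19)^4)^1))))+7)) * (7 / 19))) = 520885221016139619 / 1426055803739840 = 365.26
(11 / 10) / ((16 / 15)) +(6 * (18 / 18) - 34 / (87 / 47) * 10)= -491785 / 2784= -176.65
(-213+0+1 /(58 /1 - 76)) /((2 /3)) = -3835 /12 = -319.58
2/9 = 0.22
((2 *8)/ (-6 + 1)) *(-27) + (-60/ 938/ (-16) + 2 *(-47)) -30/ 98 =-1037707/ 131320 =-7.90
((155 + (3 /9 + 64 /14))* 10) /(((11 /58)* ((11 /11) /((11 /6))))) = 973820 /63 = 15457.46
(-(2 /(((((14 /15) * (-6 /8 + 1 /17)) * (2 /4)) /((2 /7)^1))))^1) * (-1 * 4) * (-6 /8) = 12240 /2303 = 5.31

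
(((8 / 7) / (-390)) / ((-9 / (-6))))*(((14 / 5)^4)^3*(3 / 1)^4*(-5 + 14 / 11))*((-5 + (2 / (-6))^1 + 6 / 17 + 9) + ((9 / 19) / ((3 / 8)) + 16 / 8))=56241073799763492864 / 56383056640625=997481.82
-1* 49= -49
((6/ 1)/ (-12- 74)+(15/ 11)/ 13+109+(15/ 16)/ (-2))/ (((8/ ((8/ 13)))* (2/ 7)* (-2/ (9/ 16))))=-8.22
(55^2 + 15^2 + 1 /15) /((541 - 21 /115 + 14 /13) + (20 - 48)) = 14576549 /2304816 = 6.32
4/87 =0.05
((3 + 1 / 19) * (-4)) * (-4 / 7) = 928 / 133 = 6.98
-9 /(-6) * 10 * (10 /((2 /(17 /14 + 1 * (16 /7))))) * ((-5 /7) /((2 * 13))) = -375 /52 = -7.21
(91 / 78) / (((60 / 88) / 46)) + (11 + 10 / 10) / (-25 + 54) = 103258 / 1305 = 79.12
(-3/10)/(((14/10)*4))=-3/56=-0.05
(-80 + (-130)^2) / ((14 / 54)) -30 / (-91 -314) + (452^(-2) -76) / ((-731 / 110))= 53869865936389 / 830189304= 64888.65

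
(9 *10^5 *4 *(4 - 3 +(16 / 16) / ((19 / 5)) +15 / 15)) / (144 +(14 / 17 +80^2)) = 1315800000 / 1056989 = 1244.86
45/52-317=-16439/52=-316.13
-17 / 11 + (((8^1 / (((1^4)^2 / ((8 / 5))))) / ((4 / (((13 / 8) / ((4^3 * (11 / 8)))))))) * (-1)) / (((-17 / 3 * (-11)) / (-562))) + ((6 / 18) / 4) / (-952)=-6999821 / 6911520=-1.01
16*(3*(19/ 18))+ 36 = 86.67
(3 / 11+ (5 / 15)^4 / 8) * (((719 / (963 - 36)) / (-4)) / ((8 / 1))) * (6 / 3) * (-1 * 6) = 1405645 / 17620416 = 0.08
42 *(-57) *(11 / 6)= -4389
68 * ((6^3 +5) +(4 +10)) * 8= 127840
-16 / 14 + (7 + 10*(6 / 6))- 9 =48 / 7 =6.86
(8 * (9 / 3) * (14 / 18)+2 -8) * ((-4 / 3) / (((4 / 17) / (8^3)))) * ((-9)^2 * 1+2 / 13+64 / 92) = -8094493696 / 2691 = -3007987.25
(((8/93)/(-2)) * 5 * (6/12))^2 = 100/8649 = 0.01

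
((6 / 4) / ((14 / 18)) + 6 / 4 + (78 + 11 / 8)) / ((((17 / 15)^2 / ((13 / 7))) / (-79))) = -1071494775 / 113288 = -9458.15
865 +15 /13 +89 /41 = 462817 /533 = 868.32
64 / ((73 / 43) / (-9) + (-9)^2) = 12384 / 15637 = 0.79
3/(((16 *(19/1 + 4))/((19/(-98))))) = -57/36064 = -0.00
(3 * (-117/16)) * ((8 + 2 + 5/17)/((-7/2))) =8775/136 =64.52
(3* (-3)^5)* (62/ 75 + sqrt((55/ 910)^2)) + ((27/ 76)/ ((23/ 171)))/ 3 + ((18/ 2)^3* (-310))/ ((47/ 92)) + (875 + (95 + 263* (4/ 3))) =-13034803529707/ 29511300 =-441688.56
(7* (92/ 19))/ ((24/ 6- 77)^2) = 644/ 101251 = 0.01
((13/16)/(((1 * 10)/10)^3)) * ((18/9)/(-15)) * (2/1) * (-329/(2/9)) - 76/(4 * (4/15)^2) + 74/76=82933/1520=54.56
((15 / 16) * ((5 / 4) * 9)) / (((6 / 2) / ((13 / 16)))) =2925 / 1024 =2.86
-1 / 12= -0.08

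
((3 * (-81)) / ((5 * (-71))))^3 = 14348907 / 44738875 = 0.32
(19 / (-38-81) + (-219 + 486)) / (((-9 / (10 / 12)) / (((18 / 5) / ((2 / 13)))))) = -206401 / 357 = -578.15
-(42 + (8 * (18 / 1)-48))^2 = -19044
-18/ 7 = -2.57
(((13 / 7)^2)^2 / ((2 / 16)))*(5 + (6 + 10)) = 685464 / 343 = 1998.44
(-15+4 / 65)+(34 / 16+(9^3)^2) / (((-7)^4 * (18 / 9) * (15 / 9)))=128508319 / 2497040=51.46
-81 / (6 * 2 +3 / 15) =-405 / 61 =-6.64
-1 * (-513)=513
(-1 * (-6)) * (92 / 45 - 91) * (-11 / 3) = 88066 / 45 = 1957.02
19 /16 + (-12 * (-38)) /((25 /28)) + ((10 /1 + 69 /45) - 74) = 539329 /1200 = 449.44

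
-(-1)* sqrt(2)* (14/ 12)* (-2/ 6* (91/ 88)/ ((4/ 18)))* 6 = -1911* sqrt(2)/ 176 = -15.36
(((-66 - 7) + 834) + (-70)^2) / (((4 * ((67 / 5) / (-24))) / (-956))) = 162357480 / 67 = 2423245.97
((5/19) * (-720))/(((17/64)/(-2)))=460800/323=1426.63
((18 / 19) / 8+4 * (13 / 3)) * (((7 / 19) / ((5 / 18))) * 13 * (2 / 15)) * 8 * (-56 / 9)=-162215872 / 81225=-1997.12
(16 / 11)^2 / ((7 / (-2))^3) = -2048 / 41503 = -0.05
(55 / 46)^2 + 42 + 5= 102477 / 2116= 48.43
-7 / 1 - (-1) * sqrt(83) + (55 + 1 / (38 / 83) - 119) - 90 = -6035 / 38 + sqrt(83) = -149.71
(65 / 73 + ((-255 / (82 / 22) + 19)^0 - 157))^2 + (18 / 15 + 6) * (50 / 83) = 10643375747 / 442307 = 24063.32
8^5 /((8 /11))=45056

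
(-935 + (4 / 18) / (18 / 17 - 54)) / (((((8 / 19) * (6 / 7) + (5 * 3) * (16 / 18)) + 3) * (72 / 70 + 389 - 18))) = -3525480077 / 23417877870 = -0.15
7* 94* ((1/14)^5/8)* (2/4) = 47/614656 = 0.00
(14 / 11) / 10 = 7 / 55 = 0.13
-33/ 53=-0.62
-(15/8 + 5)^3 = -166375/512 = -324.95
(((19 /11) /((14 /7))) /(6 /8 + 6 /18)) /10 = 57 /715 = 0.08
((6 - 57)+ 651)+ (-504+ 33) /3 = 443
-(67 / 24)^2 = -7.79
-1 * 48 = -48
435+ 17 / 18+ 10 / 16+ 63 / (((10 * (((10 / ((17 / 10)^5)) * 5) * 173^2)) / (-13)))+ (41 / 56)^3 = 8074239503135136341 / 18478164600000000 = 436.96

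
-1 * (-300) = 300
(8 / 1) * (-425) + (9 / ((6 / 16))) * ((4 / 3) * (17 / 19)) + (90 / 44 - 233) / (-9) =-12586549 / 3762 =-3345.71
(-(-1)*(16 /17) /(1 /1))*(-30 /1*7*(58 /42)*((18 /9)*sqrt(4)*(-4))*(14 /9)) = 1039360 /153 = 6793.20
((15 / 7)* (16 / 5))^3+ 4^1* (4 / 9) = 1000816 / 3087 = 324.20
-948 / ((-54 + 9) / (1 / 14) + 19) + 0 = 948 / 611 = 1.55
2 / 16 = 1 / 8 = 0.12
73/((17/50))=3650/17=214.71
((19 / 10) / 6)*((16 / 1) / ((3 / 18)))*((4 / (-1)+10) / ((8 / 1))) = 114 / 5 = 22.80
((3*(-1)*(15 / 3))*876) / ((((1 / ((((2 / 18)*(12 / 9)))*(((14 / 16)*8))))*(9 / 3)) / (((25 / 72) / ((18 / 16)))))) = -1401.92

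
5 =5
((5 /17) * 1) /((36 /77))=385 /612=0.63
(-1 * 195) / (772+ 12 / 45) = -2925 / 11584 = -0.25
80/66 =40/33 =1.21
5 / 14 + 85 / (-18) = -275 / 63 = -4.37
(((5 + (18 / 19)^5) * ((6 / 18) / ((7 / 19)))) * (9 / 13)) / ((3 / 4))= 57080252 / 11859211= 4.81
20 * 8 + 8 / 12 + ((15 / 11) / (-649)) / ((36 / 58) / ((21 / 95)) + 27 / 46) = 36360885796 / 226313439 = 160.67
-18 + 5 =-13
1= 1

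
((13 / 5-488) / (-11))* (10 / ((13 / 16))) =77664 / 143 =543.10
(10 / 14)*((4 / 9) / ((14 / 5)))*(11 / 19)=550 / 8379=0.07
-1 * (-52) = 52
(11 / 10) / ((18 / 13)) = 143 / 180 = 0.79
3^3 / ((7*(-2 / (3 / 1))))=-81 / 14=-5.79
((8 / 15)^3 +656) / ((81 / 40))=17716096 / 54675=324.03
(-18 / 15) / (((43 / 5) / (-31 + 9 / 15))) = 912 / 215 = 4.24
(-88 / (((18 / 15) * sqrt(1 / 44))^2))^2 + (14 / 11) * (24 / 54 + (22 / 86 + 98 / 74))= 10249289292740 / 1417581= 7230126.03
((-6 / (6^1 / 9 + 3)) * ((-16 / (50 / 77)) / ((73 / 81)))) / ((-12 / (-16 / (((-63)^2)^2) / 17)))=64 / 287322525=0.00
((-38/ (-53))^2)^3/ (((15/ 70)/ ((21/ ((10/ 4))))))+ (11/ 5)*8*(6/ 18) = 3720894373144/ 332465416935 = 11.19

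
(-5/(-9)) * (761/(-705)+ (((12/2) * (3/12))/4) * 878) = 182.32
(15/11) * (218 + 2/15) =297.45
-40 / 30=-4 / 3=-1.33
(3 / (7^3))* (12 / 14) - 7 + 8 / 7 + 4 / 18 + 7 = 29660 / 21609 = 1.37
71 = 71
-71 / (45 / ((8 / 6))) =-284 / 135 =-2.10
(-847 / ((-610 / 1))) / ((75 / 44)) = 18634 / 22875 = 0.81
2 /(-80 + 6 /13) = -13 /517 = -0.03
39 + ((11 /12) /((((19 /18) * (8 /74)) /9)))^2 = 121659177 /23104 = 5265.72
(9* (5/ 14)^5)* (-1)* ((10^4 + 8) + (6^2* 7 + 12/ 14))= -536.58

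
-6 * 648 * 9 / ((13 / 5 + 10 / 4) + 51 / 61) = -7115040 / 1207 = -5894.81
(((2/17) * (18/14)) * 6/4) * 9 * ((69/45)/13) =1863/7735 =0.24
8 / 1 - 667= -659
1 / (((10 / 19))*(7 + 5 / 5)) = 19 / 80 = 0.24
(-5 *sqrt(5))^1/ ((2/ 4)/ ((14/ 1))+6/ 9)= -420 *sqrt(5)/ 59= -15.92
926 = 926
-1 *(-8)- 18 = -10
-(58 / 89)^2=-3364 / 7921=-0.42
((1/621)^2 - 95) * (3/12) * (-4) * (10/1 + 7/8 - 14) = -457948675/1542564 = -296.87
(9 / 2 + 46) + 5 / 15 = 305 / 6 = 50.83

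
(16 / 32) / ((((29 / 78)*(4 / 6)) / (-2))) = -117 / 29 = -4.03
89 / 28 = 3.18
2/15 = 0.13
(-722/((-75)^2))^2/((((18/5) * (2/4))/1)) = 521284/56953125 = 0.01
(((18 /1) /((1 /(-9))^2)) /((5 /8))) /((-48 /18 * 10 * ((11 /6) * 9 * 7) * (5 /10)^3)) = -11664 /1925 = -6.06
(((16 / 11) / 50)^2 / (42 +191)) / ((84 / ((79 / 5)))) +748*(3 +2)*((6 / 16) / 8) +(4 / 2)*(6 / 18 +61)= 2940324332783 / 9867550000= 297.98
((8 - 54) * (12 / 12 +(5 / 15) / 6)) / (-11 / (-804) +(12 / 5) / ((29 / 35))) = -3396364 / 203565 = -16.68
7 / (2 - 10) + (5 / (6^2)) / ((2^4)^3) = -129019 / 147456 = -0.87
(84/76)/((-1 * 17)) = -21/323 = -0.07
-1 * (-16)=16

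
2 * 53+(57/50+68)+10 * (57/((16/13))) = 127653/200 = 638.26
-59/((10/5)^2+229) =-59/233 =-0.25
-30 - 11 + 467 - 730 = -304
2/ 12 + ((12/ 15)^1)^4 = 2161/ 3750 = 0.58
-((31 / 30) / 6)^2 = -961 / 32400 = -0.03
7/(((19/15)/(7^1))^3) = 8103375/6859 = 1181.42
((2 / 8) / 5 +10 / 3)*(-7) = -1421 / 60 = -23.68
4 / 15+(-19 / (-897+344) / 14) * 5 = 32393 / 116130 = 0.28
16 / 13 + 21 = 289 / 13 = 22.23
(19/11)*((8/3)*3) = 152/11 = 13.82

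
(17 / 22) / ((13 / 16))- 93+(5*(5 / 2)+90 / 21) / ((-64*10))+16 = -19494721 / 256256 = -76.08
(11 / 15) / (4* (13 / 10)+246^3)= 11 / 223304118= 0.00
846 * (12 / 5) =10152 / 5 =2030.40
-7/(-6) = 7/6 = 1.17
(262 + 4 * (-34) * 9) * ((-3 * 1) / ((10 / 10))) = 2886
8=8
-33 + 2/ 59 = -1945/ 59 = -32.97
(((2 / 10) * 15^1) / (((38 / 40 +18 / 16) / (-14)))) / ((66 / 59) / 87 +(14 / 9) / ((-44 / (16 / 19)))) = 2703448440 / 2259011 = 1196.74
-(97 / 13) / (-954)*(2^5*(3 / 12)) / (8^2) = 97 / 99216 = 0.00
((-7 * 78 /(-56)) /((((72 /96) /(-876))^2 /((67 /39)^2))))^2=2343962175808147456 /1521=1541066519268998.98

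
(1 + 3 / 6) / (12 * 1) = 1 / 8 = 0.12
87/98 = 0.89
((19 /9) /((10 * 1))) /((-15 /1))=-19 /1350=-0.01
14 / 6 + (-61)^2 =11170 / 3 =3723.33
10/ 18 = 5/ 9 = 0.56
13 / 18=0.72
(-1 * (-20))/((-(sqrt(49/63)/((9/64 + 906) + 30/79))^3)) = -12998333306791461401505 * sqrt(7)/1583278391296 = -21720979441.87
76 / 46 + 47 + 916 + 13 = 22486 / 23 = 977.65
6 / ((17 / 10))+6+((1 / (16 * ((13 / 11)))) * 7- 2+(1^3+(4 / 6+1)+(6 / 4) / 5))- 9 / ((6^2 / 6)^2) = 10.62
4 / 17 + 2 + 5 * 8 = 718 / 17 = 42.24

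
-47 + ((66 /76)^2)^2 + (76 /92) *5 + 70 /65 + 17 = -15102522789 /623455664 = -24.22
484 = 484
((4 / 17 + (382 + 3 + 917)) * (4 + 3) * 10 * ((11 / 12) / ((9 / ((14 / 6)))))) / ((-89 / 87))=-21176.90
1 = 1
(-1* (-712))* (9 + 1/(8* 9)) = 57761/9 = 6417.89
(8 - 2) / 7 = 6 / 7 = 0.86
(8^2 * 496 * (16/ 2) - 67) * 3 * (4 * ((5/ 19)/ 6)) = 2538850/ 19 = 133623.68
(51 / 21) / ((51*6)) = 1 / 126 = 0.01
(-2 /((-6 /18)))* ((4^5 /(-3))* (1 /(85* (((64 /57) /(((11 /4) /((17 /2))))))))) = -10032 /1445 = -6.94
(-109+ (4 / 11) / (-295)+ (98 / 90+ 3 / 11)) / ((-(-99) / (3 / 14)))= -628723 / 2698542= -0.23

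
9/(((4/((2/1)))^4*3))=3/16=0.19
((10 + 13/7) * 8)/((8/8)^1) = 664/7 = 94.86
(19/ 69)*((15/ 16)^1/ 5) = 19/ 368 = 0.05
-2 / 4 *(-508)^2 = -129032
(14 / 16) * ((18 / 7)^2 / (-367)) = -81 / 5138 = -0.02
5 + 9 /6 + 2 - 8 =1 /2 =0.50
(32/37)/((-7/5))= -160/259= -0.62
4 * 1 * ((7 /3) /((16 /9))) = 21 /4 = 5.25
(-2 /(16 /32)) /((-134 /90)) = 180 /67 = 2.69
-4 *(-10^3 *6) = 24000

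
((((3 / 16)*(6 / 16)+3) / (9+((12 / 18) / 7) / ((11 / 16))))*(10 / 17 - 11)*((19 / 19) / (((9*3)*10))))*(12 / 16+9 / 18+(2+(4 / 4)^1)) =-595133 / 10808320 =-0.06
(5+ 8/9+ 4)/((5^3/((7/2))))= 0.28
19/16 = 1.19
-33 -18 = -51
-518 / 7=-74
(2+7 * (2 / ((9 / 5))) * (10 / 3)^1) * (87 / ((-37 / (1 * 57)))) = -415454 / 111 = -3742.83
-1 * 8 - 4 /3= -28 /3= -9.33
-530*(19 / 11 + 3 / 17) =-188680 / 187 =-1008.98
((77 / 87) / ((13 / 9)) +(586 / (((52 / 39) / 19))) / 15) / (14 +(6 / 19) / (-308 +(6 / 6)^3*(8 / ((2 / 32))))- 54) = -119760933 / 8595977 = -13.93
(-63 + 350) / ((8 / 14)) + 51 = 2213 / 4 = 553.25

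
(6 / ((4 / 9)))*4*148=7992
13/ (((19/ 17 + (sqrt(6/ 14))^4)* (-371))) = -1547/ 57452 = -0.03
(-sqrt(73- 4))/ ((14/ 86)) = -43*sqrt(69)/ 7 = -51.03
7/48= 0.15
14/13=1.08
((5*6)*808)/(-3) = -8080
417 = 417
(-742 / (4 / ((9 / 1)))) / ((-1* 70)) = 477 / 20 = 23.85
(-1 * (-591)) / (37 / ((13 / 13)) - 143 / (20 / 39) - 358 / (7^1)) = -27580 / 13673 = -2.02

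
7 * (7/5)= 9.80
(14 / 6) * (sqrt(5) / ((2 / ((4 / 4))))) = 7 * sqrt(5) / 6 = 2.61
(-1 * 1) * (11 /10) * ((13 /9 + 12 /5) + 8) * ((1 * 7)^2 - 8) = -240383 /450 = -534.18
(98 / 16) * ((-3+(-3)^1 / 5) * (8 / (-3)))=294 / 5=58.80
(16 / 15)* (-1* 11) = -176 / 15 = -11.73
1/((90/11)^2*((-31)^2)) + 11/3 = 28541821/7784100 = 3.67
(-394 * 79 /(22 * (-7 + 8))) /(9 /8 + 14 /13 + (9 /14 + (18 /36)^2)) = -11329864 /24783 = -457.16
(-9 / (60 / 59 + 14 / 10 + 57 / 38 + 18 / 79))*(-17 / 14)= 3565665 / 1352323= 2.64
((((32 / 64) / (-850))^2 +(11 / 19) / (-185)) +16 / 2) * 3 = 48741008109 / 2031670000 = 23.99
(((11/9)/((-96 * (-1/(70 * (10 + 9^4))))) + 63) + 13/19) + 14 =48704497/8208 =5933.78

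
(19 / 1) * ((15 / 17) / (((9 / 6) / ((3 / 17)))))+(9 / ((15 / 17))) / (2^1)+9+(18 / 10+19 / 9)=519769 / 26010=19.98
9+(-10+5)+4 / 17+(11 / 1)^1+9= 412 / 17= 24.24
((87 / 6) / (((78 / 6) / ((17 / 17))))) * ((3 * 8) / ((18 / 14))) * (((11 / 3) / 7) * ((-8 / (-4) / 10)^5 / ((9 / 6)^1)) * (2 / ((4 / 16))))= 20416 / 1096875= 0.02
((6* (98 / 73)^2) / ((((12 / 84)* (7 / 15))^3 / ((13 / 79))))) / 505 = 505650600 / 42520091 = 11.89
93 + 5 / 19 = 1772 / 19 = 93.26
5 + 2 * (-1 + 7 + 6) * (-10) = -235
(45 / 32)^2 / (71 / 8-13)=-675 / 1408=-0.48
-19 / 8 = -2.38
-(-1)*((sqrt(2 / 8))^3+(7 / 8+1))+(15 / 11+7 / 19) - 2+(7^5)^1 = 3513025 / 209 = 16808.73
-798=-798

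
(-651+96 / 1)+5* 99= -60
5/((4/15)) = 18.75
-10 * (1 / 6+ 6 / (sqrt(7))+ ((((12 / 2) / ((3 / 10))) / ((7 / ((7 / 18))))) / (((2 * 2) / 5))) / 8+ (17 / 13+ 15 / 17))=-402625 / 15912 - 60 * sqrt(7) / 7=-47.98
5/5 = 1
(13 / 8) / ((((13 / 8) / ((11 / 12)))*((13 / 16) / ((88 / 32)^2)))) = 1331 / 156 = 8.53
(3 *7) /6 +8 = 11.50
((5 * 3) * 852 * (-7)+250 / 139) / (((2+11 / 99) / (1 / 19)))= -111912210 / 50179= -2230.26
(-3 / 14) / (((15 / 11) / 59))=-649 / 70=-9.27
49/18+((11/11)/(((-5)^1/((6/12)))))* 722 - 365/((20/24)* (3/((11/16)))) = -61147/360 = -169.85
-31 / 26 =-1.19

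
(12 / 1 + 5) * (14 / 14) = 17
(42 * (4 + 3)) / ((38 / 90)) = 13230 / 19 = 696.32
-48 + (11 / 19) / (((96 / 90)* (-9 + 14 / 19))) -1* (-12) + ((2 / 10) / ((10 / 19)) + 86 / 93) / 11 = -2309398123 / 64244400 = -35.95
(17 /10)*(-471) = -8007 /10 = -800.70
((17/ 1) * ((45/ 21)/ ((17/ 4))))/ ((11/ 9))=540/ 77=7.01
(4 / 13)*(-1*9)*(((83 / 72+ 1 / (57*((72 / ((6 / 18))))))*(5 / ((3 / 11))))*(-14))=5464690 / 6669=819.42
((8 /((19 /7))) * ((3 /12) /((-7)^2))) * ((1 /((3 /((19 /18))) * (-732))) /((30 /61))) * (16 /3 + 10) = -23 /102060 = -0.00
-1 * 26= -26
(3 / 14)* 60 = 90 / 7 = 12.86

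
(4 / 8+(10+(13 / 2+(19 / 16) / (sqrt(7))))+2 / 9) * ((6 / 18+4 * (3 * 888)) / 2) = 94154.33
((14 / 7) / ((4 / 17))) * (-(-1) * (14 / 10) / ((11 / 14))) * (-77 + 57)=-3332 / 11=-302.91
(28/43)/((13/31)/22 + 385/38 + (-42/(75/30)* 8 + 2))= -0.01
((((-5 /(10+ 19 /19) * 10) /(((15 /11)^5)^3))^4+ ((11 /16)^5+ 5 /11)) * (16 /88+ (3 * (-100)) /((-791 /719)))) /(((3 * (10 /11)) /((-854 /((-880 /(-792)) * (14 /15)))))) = -50107.32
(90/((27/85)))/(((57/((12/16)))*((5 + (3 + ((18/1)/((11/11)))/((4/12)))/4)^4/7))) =54400/286246191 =0.00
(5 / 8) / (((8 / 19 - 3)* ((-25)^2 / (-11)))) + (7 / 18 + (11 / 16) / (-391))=134977567 / 344862000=0.39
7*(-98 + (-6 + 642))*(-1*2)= -7532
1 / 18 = 0.06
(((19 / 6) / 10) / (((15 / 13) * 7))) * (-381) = -31369 / 2100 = -14.94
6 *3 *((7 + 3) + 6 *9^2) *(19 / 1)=169632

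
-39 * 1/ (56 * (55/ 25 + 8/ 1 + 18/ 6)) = -65/ 1232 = -0.05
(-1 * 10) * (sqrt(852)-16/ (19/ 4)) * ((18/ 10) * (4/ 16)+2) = 1568/ 19-49 * sqrt(213) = -632.61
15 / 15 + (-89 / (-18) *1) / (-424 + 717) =5363 / 5274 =1.02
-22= -22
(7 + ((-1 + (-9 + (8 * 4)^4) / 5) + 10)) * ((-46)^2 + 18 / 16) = 17760934239 / 40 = 444023355.98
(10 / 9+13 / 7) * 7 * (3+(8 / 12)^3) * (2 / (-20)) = -6.85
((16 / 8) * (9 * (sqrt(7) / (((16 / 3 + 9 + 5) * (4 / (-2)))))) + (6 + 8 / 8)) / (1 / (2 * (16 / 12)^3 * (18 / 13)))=1792 / 39 - 1152 * sqrt(7) / 377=37.86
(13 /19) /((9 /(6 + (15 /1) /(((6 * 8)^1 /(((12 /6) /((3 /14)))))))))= 1391 /2052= 0.68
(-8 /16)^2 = 1 /4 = 0.25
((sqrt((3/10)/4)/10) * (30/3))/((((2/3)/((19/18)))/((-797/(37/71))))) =-1075153 * sqrt(30)/8880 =-663.16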